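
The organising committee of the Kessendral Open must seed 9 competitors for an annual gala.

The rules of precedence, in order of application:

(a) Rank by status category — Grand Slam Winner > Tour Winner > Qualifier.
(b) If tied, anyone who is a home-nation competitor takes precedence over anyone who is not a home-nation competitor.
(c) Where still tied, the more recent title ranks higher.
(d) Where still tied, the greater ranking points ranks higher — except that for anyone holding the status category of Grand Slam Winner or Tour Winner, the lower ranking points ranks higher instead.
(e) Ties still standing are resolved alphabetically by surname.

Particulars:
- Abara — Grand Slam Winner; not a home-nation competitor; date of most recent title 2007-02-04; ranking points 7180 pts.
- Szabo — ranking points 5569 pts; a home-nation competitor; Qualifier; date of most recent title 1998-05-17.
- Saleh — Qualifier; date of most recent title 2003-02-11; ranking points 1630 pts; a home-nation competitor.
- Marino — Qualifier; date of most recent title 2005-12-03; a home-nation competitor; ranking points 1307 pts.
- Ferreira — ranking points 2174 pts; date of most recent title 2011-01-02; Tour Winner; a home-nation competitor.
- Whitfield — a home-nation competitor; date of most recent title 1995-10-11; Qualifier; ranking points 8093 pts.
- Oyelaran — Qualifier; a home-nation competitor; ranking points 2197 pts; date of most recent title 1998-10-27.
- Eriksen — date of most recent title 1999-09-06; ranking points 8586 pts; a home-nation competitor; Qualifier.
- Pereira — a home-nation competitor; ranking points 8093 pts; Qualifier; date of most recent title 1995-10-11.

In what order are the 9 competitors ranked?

Abara, Ferreira, Marino, Saleh, Eriksen, Oyelaran, Szabo, Pereira, Whitfield

By status category: Abara (Grand Slam Winner); then Ferreira (Tour Winner); then Marino, Saleh, Eriksen, Oyelaran, Szabo, Pereira and Whitfield (Qualifier).
Marino, Saleh, Eriksen, Oyelaran, Szabo, Pereira and Whitfield are each a home-nation competitor, so the next rule applies.
Among Marino, Saleh, Eriksen, Oyelaran, Szabo, Pereira and Whitfield, by date of most recent title (later first): Marino (2005-12-03) before Saleh (2003-02-11) before Eriksen (1999-09-06) before Oyelaran (1998-10-27) before Szabo (1998-05-17) before Pereira and Whitfield (1995-10-11).
Pereira and Whitfield both have ranking points 8093 pts, so the next rule applies.
Among Pereira and Whitfield, alphabetically by surname: Pereira before Whitfield.
Full order: Abara, Ferreira, Marino, Saleh, Eriksen, Oyelaran, Szabo, Pereira, Whitfield.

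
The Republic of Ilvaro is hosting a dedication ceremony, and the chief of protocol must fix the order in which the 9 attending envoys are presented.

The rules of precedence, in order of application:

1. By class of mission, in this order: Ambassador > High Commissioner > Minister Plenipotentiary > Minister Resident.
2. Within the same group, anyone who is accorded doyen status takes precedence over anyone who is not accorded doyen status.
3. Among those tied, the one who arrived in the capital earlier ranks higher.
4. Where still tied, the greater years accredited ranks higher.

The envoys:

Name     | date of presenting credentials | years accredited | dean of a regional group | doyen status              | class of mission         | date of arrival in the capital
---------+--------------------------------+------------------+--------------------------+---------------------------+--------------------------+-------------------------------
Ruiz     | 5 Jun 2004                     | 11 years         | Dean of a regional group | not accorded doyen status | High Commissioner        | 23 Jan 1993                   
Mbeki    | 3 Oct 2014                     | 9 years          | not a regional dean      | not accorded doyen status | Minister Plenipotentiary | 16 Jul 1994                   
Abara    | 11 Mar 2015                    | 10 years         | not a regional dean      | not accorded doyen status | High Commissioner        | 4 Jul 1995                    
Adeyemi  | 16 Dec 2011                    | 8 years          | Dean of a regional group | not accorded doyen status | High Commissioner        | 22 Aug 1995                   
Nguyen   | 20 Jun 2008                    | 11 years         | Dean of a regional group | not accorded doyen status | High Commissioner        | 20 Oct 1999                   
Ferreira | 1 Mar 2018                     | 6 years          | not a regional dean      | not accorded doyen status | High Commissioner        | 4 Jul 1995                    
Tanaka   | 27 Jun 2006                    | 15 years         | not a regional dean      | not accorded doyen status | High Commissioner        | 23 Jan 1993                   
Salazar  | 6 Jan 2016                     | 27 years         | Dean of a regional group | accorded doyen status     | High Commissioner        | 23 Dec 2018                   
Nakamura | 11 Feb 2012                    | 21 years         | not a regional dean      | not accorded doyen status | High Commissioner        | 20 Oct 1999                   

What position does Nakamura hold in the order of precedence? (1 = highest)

By class of mission: Salazar, Tanaka, Ruiz, Abara, Ferreira, Adeyemi, Nakamura and Nguyen (High Commissioner); then Mbeki (Minister Plenipotentiary).
Among Salazar, Tanaka, Ruiz, Abara, Ferreira, Adeyemi, Nakamura and Nguyen, accorded doyen status before not accorded doyen status: Salazar (accorded doyen status) before Tanaka, Ruiz, Abara, Ferreira, Adeyemi, Nakamura and Nguyen (not accorded doyen status).
Among Tanaka, Ruiz, Abara, Ferreira, Adeyemi, Nakamura and Nguyen, by date of arrival in the capital (earlier first): Tanaka and Ruiz (23 Jan 1993) before Abara and Ferreira (4 Jul 1995) before Adeyemi (22 Aug 1995) before Nakamura and Nguyen (20 Oct 1999).
Among Tanaka and Ruiz, by years accredited (higher first): Tanaka (15 years) before Ruiz (11 years).
Among Abara and Ferreira, by years accredited (higher first): Abara (10 years) before Ferreira (6 years).
Among Nakamura and Nguyen, by years accredited (higher first): Nakamura (21 years) before Nguyen (11 years).
Order: Salazar, Tanaka, Ruiz, Abara, Ferreira, Adeyemi, Nakamura, Nguyen, Mbeki. So position 7.

7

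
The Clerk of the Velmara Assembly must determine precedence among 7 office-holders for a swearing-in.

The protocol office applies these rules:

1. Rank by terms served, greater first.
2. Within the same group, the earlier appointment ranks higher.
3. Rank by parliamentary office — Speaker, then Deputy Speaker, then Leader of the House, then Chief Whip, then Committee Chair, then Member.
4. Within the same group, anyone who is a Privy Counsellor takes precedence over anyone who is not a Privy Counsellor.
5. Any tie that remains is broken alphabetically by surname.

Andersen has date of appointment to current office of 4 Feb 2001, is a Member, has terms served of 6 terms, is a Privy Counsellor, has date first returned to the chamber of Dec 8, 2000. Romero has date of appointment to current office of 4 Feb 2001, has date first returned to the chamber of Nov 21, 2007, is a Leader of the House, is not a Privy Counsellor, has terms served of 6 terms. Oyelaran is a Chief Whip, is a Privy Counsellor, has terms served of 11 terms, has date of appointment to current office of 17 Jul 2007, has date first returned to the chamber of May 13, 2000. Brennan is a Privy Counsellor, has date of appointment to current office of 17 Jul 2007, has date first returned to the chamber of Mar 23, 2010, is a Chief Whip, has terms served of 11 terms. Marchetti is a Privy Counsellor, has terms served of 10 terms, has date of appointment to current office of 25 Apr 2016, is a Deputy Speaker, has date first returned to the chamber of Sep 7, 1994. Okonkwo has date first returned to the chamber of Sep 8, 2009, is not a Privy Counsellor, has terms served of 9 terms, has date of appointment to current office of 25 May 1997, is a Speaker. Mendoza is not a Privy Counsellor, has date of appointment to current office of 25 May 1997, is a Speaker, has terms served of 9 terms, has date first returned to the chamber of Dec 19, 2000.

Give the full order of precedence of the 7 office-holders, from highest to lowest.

Brennan, Oyelaran, Marchetti, Mendoza, Okonkwo, Romero, Andersen

By terms served (higher first): Brennan and Oyelaran (both 11 terms); then Marchetti (10 terms); then Mendoza and Okonkwo (both 9 terms); then Romero and Andersen (both 6 terms).
Brennan and Oyelaran both have date of appointment to current office 17 Jul 2007, so the next rule applies.
Brennan and Oyelaran are each Chief Whip, so the next rule applies.
Brennan and Oyelaran are each a Privy Counsellor, so the next rule applies.
Among Brennan and Oyelaran, alphabetically by surname: Brennan before Oyelaran.
Mendoza and Okonkwo both have date of appointment to current office 25 May 1997, so the next rule applies.
Mendoza and Okonkwo are each Speaker, so the next rule applies.
Mendoza and Okonkwo are each not a Privy Counsellor, so the next rule applies.
Among Mendoza and Okonkwo, alphabetically by surname: Mendoza before Okonkwo.
Romero and Andersen both have date of appointment to current office 4 Feb 2001, so the next rule applies.
Among Romero and Andersen, by parliamentary office: Romero (Leader of the House) before Andersen (Member).
Full order: Brennan, Oyelaran, Marchetti, Mendoza, Okonkwo, Romero, Andersen.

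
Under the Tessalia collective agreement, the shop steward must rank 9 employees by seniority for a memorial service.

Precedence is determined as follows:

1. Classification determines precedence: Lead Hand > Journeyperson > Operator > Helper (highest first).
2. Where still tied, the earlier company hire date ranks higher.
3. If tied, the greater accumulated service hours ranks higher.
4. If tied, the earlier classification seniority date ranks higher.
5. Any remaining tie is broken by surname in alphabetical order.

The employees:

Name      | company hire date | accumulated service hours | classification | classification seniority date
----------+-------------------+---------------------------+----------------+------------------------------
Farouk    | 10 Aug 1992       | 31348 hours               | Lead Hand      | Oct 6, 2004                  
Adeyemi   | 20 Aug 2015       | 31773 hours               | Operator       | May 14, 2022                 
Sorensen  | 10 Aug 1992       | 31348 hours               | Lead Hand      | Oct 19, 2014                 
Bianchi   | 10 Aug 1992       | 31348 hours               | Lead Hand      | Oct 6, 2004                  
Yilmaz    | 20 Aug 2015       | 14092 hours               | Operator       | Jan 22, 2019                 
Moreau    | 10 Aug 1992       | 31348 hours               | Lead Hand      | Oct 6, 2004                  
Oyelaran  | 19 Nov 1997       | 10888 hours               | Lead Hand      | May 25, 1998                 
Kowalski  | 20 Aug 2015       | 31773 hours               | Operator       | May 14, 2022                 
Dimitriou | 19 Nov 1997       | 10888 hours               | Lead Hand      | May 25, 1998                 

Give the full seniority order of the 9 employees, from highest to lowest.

Bianchi, Farouk, Moreau, Sorensen, Dimitriou, Oyelaran, Adeyemi, Kowalski, Yilmaz

By classification: Bianchi, Farouk, Moreau, Sorensen, Dimitriou and Oyelaran (Lead Hand); then Adeyemi, Kowalski and Yilmaz (Operator).
Among Bianchi, Farouk, Moreau, Sorensen, Dimitriou and Oyelaran, by company hire date (earlier first): Bianchi, Farouk, Moreau and Sorensen (10 Aug 1992) before Dimitriou and Oyelaran (19 Nov 1997).
Bianchi, Farouk, Moreau and Sorensen all have accumulated service hours 31348 hours, so the next rule applies.
Among Bianchi, Farouk, Moreau and Sorensen, by classification seniority date (earlier first): Bianchi, Farouk and Moreau (Oct 6, 2004) before Sorensen (Oct 19, 2014).
Among Bianchi, Farouk and Moreau, alphabetically by surname: Bianchi before Farouk before Moreau.
Dimitriou and Oyelaran both have accumulated service hours 10888 hours, so the next rule applies.
Dimitriou and Oyelaran both have classification seniority date May 25, 1998, so the next rule applies.
Among Dimitriou and Oyelaran, alphabetically by surname: Dimitriou before Oyelaran.
Adeyemi, Kowalski and Yilmaz all have company hire date 20 Aug 2015, so the next rule applies.
Among Adeyemi, Kowalski and Yilmaz, by accumulated service hours (higher first): Adeyemi and Kowalski (31773 hours) before Yilmaz (14092 hours).
Adeyemi and Kowalski both have classification seniority date May 14, 2022, so the next rule applies.
Among Adeyemi and Kowalski, alphabetically by surname: Adeyemi before Kowalski.
Full order: Bianchi, Farouk, Moreau, Sorensen, Dimitriou, Oyelaran, Adeyemi, Kowalski, Yilmaz.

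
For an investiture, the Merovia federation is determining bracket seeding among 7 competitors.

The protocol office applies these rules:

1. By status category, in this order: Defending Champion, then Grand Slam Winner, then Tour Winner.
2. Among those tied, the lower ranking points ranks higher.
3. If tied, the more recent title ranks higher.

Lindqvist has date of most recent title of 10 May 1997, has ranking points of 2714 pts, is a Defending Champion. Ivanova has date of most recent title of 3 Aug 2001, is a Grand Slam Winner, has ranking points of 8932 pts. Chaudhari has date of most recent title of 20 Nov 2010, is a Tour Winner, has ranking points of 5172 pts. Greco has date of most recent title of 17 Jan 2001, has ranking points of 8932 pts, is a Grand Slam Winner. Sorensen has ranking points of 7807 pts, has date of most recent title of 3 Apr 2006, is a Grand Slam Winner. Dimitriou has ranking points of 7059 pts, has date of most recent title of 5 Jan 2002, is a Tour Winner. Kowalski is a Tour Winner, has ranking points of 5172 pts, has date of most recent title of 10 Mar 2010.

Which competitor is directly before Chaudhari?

By status category: Lindqvist (Defending Champion); then Sorensen, Ivanova and Greco (Grand Slam Winner); then Chaudhari, Kowalski and Dimitriou (Tour Winner).
Among Sorensen, Ivanova and Greco, by ranking points (lower first): Sorensen (7807 pts) before Ivanova and Greco (8932 pts).
Among Ivanova and Greco, by date of most recent title (later first): Ivanova (3 Aug 2001) before Greco (17 Jan 2001).
Among Chaudhari, Kowalski and Dimitriou, by ranking points (lower first): Chaudhari and Kowalski (5172 pts) before Dimitriou (7059 pts).
Among Chaudhari and Kowalski, by date of most recent title (later first): Chaudhari (20 Nov 2010) before Kowalski (10 Mar 2010).
Order: Lindqvist, Sorensen, Ivanova, Greco, Chaudhari, Kowalski, Dimitriou.

Greco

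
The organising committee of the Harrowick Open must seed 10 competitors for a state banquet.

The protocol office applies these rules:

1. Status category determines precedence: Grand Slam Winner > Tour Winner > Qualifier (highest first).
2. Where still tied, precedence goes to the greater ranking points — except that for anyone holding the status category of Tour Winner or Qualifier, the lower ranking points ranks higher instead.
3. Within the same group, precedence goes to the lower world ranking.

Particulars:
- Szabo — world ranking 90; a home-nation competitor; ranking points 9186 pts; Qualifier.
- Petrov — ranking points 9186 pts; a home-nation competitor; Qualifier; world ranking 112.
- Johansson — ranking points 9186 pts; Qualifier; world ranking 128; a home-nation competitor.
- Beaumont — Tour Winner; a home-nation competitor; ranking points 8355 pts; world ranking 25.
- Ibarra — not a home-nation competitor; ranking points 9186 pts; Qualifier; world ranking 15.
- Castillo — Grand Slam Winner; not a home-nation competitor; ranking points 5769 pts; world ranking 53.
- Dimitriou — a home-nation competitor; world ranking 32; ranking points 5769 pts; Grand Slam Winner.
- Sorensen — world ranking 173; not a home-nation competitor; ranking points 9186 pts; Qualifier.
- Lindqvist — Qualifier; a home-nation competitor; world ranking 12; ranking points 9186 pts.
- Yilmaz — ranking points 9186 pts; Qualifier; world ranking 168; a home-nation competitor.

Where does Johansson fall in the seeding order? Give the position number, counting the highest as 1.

8

By status category: Dimitriou and Castillo (Grand Slam Winner); then Beaumont (Tour Winner); then Lindqvist, Ibarra, Szabo, Petrov, Johansson, Yilmaz and Sorensen (Qualifier).
Dimitriou and Castillo both have ranking points 5769 pts, so the next rule applies.
Among Dimitriou and Castillo, by world ranking (lower first): Dimitriou (32) before Castillo (53).
Lindqvist, Ibarra, Szabo, Petrov, Johansson, Yilmaz and Sorensen all have ranking points 9186 pts, so the next rule applies.
Among Lindqvist, Ibarra, Szabo, Petrov, Johansson, Yilmaz and Sorensen, by world ranking (lower first): Lindqvist (12) before Ibarra (15) before Szabo (90) before Petrov (112) before Johansson (128) before Yilmaz (168) before Sorensen (173).
Order: Dimitriou, Castillo, Beaumont, Lindqvist, Ibarra, Szabo, Petrov, Johansson, Yilmaz, Sorensen. So position 8.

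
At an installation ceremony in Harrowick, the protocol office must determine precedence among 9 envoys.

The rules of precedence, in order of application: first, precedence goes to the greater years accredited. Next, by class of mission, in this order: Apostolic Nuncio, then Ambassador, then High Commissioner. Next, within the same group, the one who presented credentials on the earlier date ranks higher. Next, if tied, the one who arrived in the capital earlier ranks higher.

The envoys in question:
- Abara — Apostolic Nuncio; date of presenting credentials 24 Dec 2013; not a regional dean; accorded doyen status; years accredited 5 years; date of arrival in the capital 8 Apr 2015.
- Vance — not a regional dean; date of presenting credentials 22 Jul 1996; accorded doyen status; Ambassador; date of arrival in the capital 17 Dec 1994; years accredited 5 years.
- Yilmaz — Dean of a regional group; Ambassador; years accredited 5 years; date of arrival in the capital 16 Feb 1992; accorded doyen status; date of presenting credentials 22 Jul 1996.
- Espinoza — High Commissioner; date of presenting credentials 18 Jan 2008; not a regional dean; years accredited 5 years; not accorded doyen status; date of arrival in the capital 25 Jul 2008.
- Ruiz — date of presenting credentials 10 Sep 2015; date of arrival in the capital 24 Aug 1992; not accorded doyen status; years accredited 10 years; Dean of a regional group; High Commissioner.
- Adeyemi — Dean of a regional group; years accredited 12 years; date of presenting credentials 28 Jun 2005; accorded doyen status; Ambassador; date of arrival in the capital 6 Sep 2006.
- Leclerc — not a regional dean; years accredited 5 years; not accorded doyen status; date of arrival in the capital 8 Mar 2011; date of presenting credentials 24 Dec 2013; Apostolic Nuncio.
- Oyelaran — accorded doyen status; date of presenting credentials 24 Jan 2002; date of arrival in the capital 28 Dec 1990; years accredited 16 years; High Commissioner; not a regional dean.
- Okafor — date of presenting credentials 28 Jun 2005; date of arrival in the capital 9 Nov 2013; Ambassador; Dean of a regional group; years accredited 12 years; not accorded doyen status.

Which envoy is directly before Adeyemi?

Oyelaran

By years accredited (higher first): Oyelaran (16 years); then Adeyemi and Okafor (both 12 years); then Ruiz (10 years); then Leclerc, Abara, Yilmaz, Vance and Espinoza (each 5 years).
Adeyemi and Okafor are each Ambassador, so the next rule applies.
Adeyemi and Okafor both have date of presenting credentials 28 Jun 2005, so the next rule applies.
Among Adeyemi and Okafor, by date of arrival in the capital (earlier first): Adeyemi (6 Sep 2006) before Okafor (9 Nov 2013).
Among Leclerc, Abara, Yilmaz, Vance and Espinoza, by class of mission: Leclerc and Abara (Apostolic Nuncio) before Yilmaz and Vance (Ambassador) before Espinoza (High Commissioner).
Leclerc and Abara both have date of presenting credentials 24 Dec 2013, so the next rule applies.
Among Leclerc and Abara, by date of arrival in the capital (earlier first): Leclerc (8 Mar 2011) before Abara (8 Apr 2015).
Yilmaz and Vance both have date of presenting credentials 22 Jul 1996, so the next rule applies.
Among Yilmaz and Vance, by date of arrival in the capital (earlier first): Yilmaz (16 Feb 1992) before Vance (17 Dec 1994).
Order: Oyelaran, Adeyemi, Okafor, Ruiz, Leclerc, Abara, Yilmaz, Vance, Espinoza.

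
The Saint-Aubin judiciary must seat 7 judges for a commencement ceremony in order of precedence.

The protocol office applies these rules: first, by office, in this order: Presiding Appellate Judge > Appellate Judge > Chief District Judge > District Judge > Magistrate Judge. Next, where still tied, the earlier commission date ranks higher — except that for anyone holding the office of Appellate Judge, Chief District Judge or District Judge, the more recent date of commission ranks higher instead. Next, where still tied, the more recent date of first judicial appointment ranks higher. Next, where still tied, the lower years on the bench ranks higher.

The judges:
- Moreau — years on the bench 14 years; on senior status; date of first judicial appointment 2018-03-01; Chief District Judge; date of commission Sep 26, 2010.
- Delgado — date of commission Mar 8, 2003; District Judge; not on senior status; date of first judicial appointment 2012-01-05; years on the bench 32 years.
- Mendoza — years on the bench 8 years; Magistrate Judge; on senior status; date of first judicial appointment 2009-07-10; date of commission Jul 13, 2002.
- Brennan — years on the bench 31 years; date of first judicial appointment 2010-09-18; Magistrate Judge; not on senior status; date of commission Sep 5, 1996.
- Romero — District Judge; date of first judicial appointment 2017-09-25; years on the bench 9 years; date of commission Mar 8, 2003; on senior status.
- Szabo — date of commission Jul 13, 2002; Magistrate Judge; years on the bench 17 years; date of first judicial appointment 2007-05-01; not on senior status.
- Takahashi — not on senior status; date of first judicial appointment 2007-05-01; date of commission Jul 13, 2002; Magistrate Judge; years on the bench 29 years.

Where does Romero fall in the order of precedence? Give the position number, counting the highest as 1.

By office: Moreau (Chief District Judge); then Romero and Delgado (District Judge); then Brennan, Mendoza, Szabo and Takahashi (Magistrate Judge).
Romero and Delgado both have date of commission Mar 8, 2003, so the next rule applies.
Among Romero and Delgado, by date of first judicial appointment (later first): Romero (2017-09-25) before Delgado (2012-01-05).
Among Brennan, Mendoza, Szabo and Takahashi, by date of commission (earlier first): Brennan (Sep 5, 1996) before Mendoza, Szabo and Takahashi (Jul 13, 2002).
Among Mendoza, Szabo and Takahashi, by date of first judicial appointment (later first): Mendoza (2009-07-10) before Szabo and Takahashi (2007-05-01).
Among Szabo and Takahashi, by years on the bench (lower first): Szabo (17 years) before Takahashi (29 years).
Order: Moreau, Romero, Delgado, Brennan, Mendoza, Szabo, Takahashi. So position 2.

2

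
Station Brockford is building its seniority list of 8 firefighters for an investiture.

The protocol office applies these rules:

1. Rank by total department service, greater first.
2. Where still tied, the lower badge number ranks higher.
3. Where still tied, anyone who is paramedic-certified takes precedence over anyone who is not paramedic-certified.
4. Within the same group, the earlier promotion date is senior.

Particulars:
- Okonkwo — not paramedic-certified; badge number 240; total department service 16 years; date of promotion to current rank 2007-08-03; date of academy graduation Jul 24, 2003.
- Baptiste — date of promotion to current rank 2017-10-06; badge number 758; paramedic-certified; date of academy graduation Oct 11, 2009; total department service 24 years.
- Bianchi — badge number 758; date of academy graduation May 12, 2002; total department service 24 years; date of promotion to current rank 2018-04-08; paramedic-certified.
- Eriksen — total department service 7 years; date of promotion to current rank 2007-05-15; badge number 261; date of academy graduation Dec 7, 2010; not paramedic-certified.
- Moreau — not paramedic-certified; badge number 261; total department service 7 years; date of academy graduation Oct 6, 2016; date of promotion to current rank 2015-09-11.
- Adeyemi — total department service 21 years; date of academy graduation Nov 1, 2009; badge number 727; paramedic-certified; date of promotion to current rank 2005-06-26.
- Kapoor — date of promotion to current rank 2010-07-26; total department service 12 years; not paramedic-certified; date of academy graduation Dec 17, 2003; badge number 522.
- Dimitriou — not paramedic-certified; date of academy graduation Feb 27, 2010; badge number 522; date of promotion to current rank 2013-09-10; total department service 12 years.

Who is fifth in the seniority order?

By total department service (higher first): Baptiste and Bianchi (both 24 years); then Adeyemi (21 years); then Okonkwo (16 years); then Kapoor and Dimitriou (both 12 years); then Eriksen and Moreau (both 7 years).
Baptiste and Bianchi both have badge number 758, so the next rule applies.
Baptiste and Bianchi are each paramedic-certified, so the next rule applies.
Among Baptiste and Bianchi, by date of promotion to current rank (earlier first): Baptiste (2017-10-06) before Bianchi (2018-04-08).
Kapoor and Dimitriou both have badge number 522, so the next rule applies.
Kapoor and Dimitriou are each not paramedic-certified, so the next rule applies.
Among Kapoor and Dimitriou, by date of promotion to current rank (earlier first): Kapoor (2010-07-26) before Dimitriou (2013-09-10).
Eriksen and Moreau both have badge number 261, so the next rule applies.
Eriksen and Moreau are each not paramedic-certified, so the next rule applies.
Among Eriksen and Moreau, by date of promotion to current rank (earlier first): Eriksen (2007-05-15) before Moreau (2015-09-11).
Order: Baptiste, Bianchi, Adeyemi, Okonkwo, Kapoor, Dimitriou, Eriksen, Moreau.

Kapoor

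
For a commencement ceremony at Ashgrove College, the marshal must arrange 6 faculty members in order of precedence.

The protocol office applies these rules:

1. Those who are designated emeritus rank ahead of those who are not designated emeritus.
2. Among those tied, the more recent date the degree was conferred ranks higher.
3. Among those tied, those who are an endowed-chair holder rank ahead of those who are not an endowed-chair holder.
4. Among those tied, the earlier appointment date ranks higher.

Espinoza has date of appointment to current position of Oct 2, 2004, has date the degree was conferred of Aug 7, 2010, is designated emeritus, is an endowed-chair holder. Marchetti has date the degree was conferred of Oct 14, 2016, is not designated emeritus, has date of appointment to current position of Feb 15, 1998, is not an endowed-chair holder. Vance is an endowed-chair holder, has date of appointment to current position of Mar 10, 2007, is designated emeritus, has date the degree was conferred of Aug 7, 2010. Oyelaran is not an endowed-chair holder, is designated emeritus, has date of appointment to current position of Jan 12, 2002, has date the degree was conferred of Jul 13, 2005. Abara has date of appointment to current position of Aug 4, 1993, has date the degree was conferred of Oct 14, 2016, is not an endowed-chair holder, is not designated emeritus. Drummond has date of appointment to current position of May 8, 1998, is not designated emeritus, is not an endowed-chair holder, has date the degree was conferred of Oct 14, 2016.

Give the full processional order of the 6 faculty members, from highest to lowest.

By the first rule: Espinoza, Vance and Oyelaran (each designated emeritus); then Abara, Marchetti and Drummond (each not designated emeritus).
Among Espinoza, Vance and Oyelaran, by date the degree was conferred (later first): Espinoza and Vance (Aug 7, 2010) before Oyelaran (Jul 13, 2005).
Espinoza and Vance are each an endowed-chair holder, so the next rule applies.
Among Espinoza and Vance, by date of appointment to current position (earlier first): Espinoza (Oct 2, 2004) before Vance (Mar 10, 2007).
Abara, Marchetti and Drummond all have date the degree was conferred Oct 14, 2016, so the next rule applies.
Abara, Marchetti and Drummond are each not an endowed-chair holder, so the next rule applies.
Among Abara, Marchetti and Drummond, by date of appointment to current position (earlier first): Abara (Aug 4, 1993) before Marchetti (Feb 15, 1998) before Drummond (May 8, 1998).
Full order: Espinoza, Vance, Oyelaran, Abara, Marchetti, Drummond.

Espinoza, Vance, Oyelaran, Abara, Marchetti, Drummond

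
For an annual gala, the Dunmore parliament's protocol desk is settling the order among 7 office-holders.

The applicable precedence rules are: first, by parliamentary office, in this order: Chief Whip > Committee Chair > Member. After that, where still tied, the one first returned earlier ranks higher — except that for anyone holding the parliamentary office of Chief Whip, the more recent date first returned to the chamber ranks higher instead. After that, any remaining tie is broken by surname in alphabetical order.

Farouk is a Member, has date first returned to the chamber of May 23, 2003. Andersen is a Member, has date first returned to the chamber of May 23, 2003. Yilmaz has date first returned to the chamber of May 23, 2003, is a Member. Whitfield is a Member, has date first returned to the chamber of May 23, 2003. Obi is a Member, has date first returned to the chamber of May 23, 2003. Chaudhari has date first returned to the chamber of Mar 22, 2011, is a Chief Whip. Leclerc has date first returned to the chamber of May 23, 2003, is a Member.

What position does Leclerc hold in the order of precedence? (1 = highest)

4

By parliamentary office: Chaudhari (Chief Whip); then Andersen, Farouk, Leclerc, Obi, Whitfield and Yilmaz (Member).
Andersen, Farouk, Leclerc, Obi, Whitfield and Yilmaz all have date first returned to the chamber May 23, 2003, so the next rule applies.
Among Andersen, Farouk, Leclerc, Obi, Whitfield and Yilmaz, alphabetically by surname: Andersen before Farouk before Leclerc before Obi before Whitfield before Yilmaz.
Order: Chaudhari, Andersen, Farouk, Leclerc, Obi, Whitfield, Yilmaz. So position 4.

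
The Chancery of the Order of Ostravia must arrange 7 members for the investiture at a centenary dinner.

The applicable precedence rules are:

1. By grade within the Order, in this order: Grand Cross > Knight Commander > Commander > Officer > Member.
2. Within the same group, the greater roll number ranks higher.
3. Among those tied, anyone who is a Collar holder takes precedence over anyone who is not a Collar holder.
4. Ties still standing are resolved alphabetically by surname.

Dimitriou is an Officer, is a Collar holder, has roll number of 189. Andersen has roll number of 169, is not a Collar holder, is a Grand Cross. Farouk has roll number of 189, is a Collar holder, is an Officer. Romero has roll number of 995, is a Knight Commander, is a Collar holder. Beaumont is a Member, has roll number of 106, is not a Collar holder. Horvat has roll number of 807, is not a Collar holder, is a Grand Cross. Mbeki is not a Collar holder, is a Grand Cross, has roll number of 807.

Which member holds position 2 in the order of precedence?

By grade within the Order: Horvat, Mbeki and Andersen (Grand Cross); then Romero (Knight Commander); then Dimitriou and Farouk (Officer); then Beaumont (Member).
Among Horvat, Mbeki and Andersen, by roll number (higher first): Horvat and Mbeki (807) before Andersen (169).
Horvat and Mbeki are each not a Collar holder, so the next rule applies.
Among Horvat and Mbeki, alphabetically by surname: Horvat before Mbeki.
Dimitriou and Farouk both have roll number 189, so the next rule applies.
Dimitriou and Farouk are each a Collar holder, so the next rule applies.
Among Dimitriou and Farouk, alphabetically by surname: Dimitriou before Farouk.
Order: Horvat, Mbeki, Andersen, Romero, Dimitriou, Farouk, Beaumont.

Mbeki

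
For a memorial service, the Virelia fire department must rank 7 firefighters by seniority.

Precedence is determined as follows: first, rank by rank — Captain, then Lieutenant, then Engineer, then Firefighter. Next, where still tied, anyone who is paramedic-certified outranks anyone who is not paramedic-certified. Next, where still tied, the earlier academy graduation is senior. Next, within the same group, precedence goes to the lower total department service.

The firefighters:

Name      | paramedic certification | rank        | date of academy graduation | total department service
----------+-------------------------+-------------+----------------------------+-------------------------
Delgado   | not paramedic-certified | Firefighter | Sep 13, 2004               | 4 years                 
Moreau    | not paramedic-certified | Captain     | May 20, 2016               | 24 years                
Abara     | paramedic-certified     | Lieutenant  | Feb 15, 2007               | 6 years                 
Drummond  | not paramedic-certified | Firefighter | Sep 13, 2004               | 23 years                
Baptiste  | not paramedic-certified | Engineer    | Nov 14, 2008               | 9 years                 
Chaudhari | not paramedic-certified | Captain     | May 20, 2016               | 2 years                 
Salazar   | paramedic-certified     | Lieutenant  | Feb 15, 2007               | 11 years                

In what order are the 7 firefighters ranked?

By rank: Chaudhari and Moreau (Captain); then Abara and Salazar (Lieutenant); then Baptiste (Engineer); then Delgado and Drummond (Firefighter).
Chaudhari and Moreau are each not paramedic-certified, so the next rule applies.
Chaudhari and Moreau both have date of academy graduation May 20, 2016, so the next rule applies.
Among Chaudhari and Moreau, by total department service (lower first): Chaudhari (2 years) before Moreau (24 years).
Abara and Salazar are each paramedic-certified, so the next rule applies.
Abara and Salazar both have date of academy graduation Feb 15, 2007, so the next rule applies.
Among Abara and Salazar, by total department service (lower first): Abara (6 years) before Salazar (11 years).
Delgado and Drummond are each not paramedic-certified, so the next rule applies.
Delgado and Drummond both have date of academy graduation Sep 13, 2004, so the next rule applies.
Among Delgado and Drummond, by total department service (lower first): Delgado (4 years) before Drummond (23 years).
Full order: Chaudhari, Moreau, Abara, Salazar, Baptiste, Delgado, Drummond.

Chaudhari, Moreau, Abara, Salazar, Baptiste, Delgado, Drummond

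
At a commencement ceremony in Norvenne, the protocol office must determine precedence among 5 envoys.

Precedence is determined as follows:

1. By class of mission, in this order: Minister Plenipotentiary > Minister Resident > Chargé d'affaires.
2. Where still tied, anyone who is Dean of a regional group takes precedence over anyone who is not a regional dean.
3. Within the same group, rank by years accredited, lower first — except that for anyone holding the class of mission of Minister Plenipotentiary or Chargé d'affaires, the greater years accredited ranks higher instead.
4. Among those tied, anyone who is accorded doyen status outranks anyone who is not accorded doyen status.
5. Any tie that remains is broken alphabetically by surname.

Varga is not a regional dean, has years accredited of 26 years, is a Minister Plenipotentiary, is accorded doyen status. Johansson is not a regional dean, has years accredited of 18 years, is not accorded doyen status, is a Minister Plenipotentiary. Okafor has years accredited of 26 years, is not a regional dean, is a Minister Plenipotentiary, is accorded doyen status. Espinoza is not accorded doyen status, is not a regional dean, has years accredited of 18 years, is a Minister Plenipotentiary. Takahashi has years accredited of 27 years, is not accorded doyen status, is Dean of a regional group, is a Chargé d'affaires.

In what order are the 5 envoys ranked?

By class of mission: Okafor, Varga, Espinoza and Johansson (Minister Plenipotentiary); then Takahashi (Chargé d'affaires).
Okafor, Varga, Espinoza and Johansson are each not a regional dean, so the next rule applies.
Among Okafor, Varga, Espinoza and Johansson, by years accredited (higher first) (reversed rule for this group): Okafor and Varga (26 years) before Espinoza and Johansson (18 years).
Okafor and Varga are each accorded doyen status, so the next rule applies.
Among Okafor and Varga, alphabetically by surname: Okafor before Varga.
Espinoza and Johansson are each not accorded doyen status, so the next rule applies.
Among Espinoza and Johansson, alphabetically by surname: Espinoza before Johansson.
Full order: Okafor, Varga, Espinoza, Johansson, Takahashi.

Okafor, Varga, Espinoza, Johansson, Takahashi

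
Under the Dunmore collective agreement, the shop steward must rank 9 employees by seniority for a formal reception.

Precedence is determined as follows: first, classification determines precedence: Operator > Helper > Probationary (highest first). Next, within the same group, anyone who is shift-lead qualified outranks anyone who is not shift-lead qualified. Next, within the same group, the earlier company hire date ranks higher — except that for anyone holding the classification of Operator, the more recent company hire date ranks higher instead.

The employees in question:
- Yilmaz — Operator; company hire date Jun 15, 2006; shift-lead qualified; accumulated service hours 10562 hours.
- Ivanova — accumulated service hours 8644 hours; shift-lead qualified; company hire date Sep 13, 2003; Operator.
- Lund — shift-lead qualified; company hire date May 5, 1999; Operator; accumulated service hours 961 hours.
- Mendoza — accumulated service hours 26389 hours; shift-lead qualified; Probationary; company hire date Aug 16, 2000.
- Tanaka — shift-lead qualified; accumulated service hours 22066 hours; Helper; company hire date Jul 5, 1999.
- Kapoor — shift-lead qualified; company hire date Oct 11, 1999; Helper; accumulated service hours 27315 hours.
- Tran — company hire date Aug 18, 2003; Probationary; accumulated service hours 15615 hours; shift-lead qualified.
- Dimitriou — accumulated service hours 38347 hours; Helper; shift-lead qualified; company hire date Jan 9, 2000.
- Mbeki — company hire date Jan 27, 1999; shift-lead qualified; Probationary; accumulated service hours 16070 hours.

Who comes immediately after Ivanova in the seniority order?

Lund

By classification: Yilmaz, Ivanova and Lund (Operator); then Tanaka, Kapoor and Dimitriou (Helper); then Mbeki, Mendoza and Tran (Probationary).
Yilmaz, Ivanova and Lund are each shift-lead qualified, so the next rule applies.
Among Yilmaz, Ivanova and Lund, by company hire date (later first) (reversed rule for this group): Yilmaz (Jun 15, 2006) before Ivanova (Sep 13, 2003) before Lund (May 5, 1999).
Tanaka, Kapoor and Dimitriou are each shift-lead qualified, so the next rule applies.
Among Tanaka, Kapoor and Dimitriou, by company hire date (earlier first): Tanaka (Jul 5, 1999) before Kapoor (Oct 11, 1999) before Dimitriou (Jan 9, 2000).
Mbeki, Mendoza and Tran are each shift-lead qualified, so the next rule applies.
Among Mbeki, Mendoza and Tran, by company hire date (earlier first): Mbeki (Jan 27, 1999) before Mendoza (Aug 16, 2000) before Tran (Aug 18, 2003).
Order: Yilmaz, Ivanova, Lund, Tanaka, Kapoor, Dimitriou, Mbeki, Mendoza, Tran.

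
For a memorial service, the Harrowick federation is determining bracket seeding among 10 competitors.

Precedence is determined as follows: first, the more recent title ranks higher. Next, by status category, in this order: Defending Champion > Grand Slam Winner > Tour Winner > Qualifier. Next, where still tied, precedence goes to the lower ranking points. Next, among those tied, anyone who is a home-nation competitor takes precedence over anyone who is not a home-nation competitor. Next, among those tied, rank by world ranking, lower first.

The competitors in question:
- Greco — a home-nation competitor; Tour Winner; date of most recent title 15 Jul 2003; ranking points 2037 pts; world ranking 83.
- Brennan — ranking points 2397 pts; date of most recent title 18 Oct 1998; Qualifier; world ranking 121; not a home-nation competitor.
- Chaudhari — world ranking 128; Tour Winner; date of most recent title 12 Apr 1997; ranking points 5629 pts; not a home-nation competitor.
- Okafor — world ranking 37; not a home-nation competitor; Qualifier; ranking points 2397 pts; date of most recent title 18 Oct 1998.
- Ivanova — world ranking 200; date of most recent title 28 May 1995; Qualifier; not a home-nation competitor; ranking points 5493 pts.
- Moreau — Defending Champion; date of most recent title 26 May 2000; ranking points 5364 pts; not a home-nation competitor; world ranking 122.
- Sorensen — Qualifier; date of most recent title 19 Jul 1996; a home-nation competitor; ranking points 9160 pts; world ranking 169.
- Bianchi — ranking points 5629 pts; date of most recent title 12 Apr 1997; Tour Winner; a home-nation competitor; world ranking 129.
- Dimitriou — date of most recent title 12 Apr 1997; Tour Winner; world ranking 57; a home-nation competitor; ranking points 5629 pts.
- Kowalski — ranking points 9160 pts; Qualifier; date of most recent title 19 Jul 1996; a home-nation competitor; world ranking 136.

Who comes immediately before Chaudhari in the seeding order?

By date of most recent title (later first): Greco (15 Jul 2003); then Moreau (26 May 2000); then Okafor and Brennan (both 18 Oct 1998); then Dimitriou, Bianchi and Chaudhari (each 12 Apr 1997); then Kowalski and Sorensen (both 19 Jul 1996); then Ivanova (28 May 1995).
Okafor and Brennan are each Qualifier, so the next rule applies.
Okafor and Brennan both have ranking points 2397 pts, so the next rule applies.
Okafor and Brennan are each not a home-nation competitor, so the next rule applies.
Among Okafor and Brennan, by world ranking (lower first): Okafor (37) before Brennan (121).
Dimitriou, Bianchi and Chaudhari are each Tour Winner, so the next rule applies.
Dimitriou, Bianchi and Chaudhari all have ranking points 5629 pts, so the next rule applies.
Among Dimitriou, Bianchi and Chaudhari, a home-nation competitor before not a home-nation competitor: Dimitriou and Bianchi (a home-nation competitor) before Chaudhari (not a home-nation competitor).
Among Dimitriou and Bianchi, by world ranking (lower first): Dimitriou (57) before Bianchi (129).
Kowalski and Sorensen are each Qualifier, so the next rule applies.
Kowalski and Sorensen both have ranking points 9160 pts, so the next rule applies.
Kowalski and Sorensen are each a home-nation competitor, so the next rule applies.
Among Kowalski and Sorensen, by world ranking (lower first): Kowalski (136) before Sorensen (169).
Order: Greco, Moreau, Okafor, Brennan, Dimitriou, Bianchi, Chaudhari, Kowalski, Sorensen, Ivanova.

Bianchi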